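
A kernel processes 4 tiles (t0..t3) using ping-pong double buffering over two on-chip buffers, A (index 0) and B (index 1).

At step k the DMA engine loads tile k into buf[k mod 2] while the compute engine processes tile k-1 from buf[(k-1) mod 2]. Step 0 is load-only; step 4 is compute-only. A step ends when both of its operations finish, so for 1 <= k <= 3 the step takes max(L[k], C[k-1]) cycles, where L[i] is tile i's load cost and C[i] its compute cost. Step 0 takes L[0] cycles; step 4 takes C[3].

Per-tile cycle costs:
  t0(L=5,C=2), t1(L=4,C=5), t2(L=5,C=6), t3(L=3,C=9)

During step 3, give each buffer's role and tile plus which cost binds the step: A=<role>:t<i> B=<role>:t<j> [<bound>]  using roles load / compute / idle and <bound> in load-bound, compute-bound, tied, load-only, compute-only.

k=0 load=t0/5c comp=- wait=5 total=5
k=1 load=t1/4c comp=t0/2c wait=4 total=9
k=2 load=t2/5c comp=t1/5c wait=5 total=14
k=3 load=t3/3c comp=t2/6c wait=6 total=20
k=4 load=- comp=t3/9c wait=9 total=29

step 3: A=compute:t2 B=load:t3 [compute-bound]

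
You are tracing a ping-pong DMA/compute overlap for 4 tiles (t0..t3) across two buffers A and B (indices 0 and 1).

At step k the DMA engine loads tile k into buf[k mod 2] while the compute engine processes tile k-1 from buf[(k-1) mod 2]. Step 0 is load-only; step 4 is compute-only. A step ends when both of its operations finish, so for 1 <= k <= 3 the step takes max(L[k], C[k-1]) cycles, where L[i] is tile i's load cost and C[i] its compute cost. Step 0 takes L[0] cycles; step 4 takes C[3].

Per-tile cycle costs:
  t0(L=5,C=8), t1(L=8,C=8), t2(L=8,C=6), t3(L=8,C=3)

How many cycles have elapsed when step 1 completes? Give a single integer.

[0] DMA t0→A (5c) ∥ CU idle ⇒ 5c, clock 5
[1] DMA t1→B (8c) ∥ CU A:t0 (8c) ⇒ 8c, clock 13
[2] DMA t2→A (8c) ∥ CU B:t1 (8c) ⇒ 8c, clock 21
[3] DMA t3→B (8c) ∥ CU A:t2 (6c) ⇒ 8c, clock 29
[4] DMA idle ∥ CU B:t3 (3c) ⇒ 3c, clock 32

end_cycle[1] = 13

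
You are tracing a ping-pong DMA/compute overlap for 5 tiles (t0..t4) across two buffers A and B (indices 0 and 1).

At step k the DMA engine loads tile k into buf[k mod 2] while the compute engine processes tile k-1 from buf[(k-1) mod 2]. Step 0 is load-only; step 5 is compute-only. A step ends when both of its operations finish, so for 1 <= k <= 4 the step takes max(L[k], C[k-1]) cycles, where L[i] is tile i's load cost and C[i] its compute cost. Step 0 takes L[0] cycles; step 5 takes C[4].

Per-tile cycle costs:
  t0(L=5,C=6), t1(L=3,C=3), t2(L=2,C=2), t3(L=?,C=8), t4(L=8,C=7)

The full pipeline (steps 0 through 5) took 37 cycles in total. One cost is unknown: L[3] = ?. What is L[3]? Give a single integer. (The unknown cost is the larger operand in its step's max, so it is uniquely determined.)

L[3] = 8

step 0 = dur = L[0]=5 = 5
step 1 = dur = max(L[1]=3, C[0]=6) = 6
step 2 = dur = max(L[2]=2, C[1]=3) = 3
step 3 = dur = max(L[3]=?, C[2]=2) = L[3]  (unknown; binding)
step 4 = dur = max(L[4]=8, C[3]=8) = 8
step 5 = dur = C[4]=7 = 7
sum of known step durations = 29
dur[3] = total - known = 37 - 29 = 8
L[3] is the binding max in step 3, so L[3] = dur[3] = 8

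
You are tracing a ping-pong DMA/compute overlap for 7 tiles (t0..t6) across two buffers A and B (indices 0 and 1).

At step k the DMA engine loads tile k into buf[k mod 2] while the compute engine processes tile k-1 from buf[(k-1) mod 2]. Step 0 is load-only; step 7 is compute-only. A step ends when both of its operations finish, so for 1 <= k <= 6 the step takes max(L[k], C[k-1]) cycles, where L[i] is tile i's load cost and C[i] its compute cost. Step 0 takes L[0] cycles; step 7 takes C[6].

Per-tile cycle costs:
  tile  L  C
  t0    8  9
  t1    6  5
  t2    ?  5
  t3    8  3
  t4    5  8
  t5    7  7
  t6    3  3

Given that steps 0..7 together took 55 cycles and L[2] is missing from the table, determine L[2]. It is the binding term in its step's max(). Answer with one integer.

L[2] = 7

step 0 | dur = L[0]=8 = 8
step 1 | dur = max(L[1]=6, C[0]=9) = 9
step 2 | dur = max(L[2]=?, C[1]=5) = L[2]  (unknown; binding)
step 3 | dur = max(L[3]=8, C[2]=5) = 8
step 4 | dur = max(L[4]=5, C[3]=3) = 5
step 5 | dur = max(L[5]=7, C[4]=8) = 8
step 6 | dur = max(L[6]=3, C[5]=7) = 7
step 7 | dur = C[6]=3 = 3
sum of known step durations = 48
dur[2] = total - known = 55 - 48 = 7
L[2] is the binding max in step 2, so L[2] = dur[2] = 7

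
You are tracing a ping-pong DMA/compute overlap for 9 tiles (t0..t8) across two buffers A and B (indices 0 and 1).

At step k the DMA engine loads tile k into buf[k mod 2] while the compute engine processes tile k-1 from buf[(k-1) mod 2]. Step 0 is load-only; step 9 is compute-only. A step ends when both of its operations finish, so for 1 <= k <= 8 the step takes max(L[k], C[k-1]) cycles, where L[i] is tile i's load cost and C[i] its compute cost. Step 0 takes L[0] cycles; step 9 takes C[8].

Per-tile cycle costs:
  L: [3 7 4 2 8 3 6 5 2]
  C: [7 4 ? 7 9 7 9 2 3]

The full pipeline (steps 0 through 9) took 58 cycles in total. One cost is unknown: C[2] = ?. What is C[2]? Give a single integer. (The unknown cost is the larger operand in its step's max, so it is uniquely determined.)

C[2] = 6

step 0: dur = L[0]=3 = 3
step 1: dur = max(L[1]=7, C[0]=7) = 7
step 2: dur = max(L[2]=4, C[1]=4) = 4
step 3: dur = max(L[3]=2, C[2]=?) = C[2]  (unknown; binding)
step 4: dur = max(L[4]=8, C[3]=7) = 8
step 5: dur = max(L[5]=3, C[4]=9) = 9
step 6: dur = max(L[6]=6, C[5]=7) = 7
step 7: dur = max(L[7]=5, C[6]=9) = 9
step 8: dur = max(L[8]=2, C[7]=2) = 2
step 9: dur = C[8]=3 = 3
sum of known step durations = 52
dur[3] = total - known = 58 - 52 = 6
C[2] is the binding max in step 3, so C[2] = dur[3] = 6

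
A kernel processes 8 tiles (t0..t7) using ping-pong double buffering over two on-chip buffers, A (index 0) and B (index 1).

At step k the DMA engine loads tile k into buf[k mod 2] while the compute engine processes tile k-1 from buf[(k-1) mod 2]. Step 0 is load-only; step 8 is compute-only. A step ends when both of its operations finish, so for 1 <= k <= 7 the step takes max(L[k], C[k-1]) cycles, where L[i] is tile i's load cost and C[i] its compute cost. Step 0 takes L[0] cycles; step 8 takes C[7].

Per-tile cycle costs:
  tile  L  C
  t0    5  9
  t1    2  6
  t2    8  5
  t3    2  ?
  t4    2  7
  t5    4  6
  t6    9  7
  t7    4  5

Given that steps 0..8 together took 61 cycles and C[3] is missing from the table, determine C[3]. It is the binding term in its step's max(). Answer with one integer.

C[3] = 6

step 0 | dur = L[0]=5 = 5
step 1 | dur = max(L[1]=2, C[0]=9) = 9
step 2 | dur = max(L[2]=8, C[1]=6) = 8
step 3 | dur = max(L[3]=2, C[2]=5) = 5
step 4 | dur = max(L[4]=2, C[3]=?) = C[3]  (unknown; binding)
step 5 | dur = max(L[5]=4, C[4]=7) = 7
step 6 | dur = max(L[6]=9, C[5]=6) = 9
step 7 | dur = max(L[7]=4, C[6]=7) = 7
step 8 | dur = C[7]=5 = 5
sum of known step durations = 55
dur[4] = total - known = 61 - 55 = 6
C[3] is the binding max in step 4, so C[3] = dur[4] = 6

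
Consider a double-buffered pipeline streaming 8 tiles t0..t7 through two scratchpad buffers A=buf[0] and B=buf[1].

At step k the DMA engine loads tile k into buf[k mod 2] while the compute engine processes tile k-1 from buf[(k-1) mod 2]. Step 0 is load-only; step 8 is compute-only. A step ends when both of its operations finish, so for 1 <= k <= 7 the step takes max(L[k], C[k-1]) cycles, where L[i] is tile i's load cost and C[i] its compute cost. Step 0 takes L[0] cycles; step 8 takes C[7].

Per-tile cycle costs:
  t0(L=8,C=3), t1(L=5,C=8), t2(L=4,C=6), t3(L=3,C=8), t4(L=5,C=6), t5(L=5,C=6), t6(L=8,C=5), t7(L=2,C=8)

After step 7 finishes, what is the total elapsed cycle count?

  0. 8=8c; end=8; A:t0 B:-
  1. max(5,3)=5c; end=13; A:t0 B:t1
  2. max(4,8)=8c; end=21; A:t2 B:t1
  3. max(3,6)=6c; end=27; A:t2 B:t3
  4. max(5,8)=8c; end=35; A:t4 B:t3
  5. max(5,6)=6c; end=41; A:t4 B:t5
  6. max(8,6)=8c; end=49; A:t6 B:t5
  7. max(2,5)=5c; end=54; A:t6 B:t7
  8. 8=8c; end=62; A:t6 B:t7

end_cycle[7] = 54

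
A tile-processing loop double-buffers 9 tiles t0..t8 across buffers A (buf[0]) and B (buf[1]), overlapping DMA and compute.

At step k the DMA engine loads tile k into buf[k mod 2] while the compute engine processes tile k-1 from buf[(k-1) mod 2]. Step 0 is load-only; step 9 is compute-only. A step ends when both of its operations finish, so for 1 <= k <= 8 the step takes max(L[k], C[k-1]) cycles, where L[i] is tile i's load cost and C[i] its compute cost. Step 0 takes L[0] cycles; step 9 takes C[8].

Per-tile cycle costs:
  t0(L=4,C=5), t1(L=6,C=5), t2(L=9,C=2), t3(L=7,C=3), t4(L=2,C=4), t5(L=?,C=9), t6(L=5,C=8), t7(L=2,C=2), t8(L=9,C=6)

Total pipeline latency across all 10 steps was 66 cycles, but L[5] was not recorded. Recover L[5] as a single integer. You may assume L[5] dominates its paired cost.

step 0 → dur = L[0]=4 = 4
step 1 → dur = max(L[1]=6, C[0]=5) = 6
step 2 → dur = max(L[2]=9, C[1]=5) = 9
step 3 → dur = max(L[3]=7, C[2]=2) = 7
step 4 → dur = max(L[4]=2, C[3]=3) = 3
step 5 → dur = max(L[5]=?, C[4]=4) = L[5]  (unknown; binding)
step 6 → dur = max(L[6]=5, C[5]=9) = 9
step 7 → dur = max(L[7]=2, C[6]=8) = 8
step 8 → dur = max(L[8]=9, C[7]=2) = 9
step 9 → dur = C[8]=6 = 6
sum of known step durations = 61
dur[5] = total - known = 66 - 61 = 5
L[5] is the binding max in step 5, so L[5] = dur[5] = 5

L[5] = 5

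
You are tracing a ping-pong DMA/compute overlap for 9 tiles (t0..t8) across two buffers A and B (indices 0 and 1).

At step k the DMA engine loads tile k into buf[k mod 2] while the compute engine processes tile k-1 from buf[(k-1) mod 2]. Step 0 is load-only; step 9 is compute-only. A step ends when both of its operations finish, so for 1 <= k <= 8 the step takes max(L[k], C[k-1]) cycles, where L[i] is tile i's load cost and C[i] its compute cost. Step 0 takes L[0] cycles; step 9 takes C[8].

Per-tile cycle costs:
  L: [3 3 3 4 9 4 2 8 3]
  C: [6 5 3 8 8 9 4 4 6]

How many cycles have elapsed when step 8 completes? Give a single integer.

end_cycle[8] = 56

[0] DMA t0→A (3c) ∥ CU idle ⇒ 3c, clock 3
[1] DMA t1→B (3c) ∥ CU A:t0 (6c) ⇒ 6c, clock 9
[2] DMA t2→A (3c) ∥ CU B:t1 (5c) ⇒ 5c, clock 14
[3] DMA t3→B (4c) ∥ CU A:t2 (3c) ⇒ 4c, clock 18
[4] DMA t4→A (9c) ∥ CU B:t3 (8c) ⇒ 9c, clock 27
[5] DMA t5→B (4c) ∥ CU A:t4 (8c) ⇒ 8c, clock 35
[6] DMA t6→A (2c) ∥ CU B:t5 (9c) ⇒ 9c, clock 44
[7] DMA t7→B (8c) ∥ CU A:t6 (4c) ⇒ 8c, clock 52
[8] DMA t8→A (3c) ∥ CU B:t7 (4c) ⇒ 4c, clock 56
[9] DMA idle ∥ CU A:t8 (6c) ⇒ 6c, clock 62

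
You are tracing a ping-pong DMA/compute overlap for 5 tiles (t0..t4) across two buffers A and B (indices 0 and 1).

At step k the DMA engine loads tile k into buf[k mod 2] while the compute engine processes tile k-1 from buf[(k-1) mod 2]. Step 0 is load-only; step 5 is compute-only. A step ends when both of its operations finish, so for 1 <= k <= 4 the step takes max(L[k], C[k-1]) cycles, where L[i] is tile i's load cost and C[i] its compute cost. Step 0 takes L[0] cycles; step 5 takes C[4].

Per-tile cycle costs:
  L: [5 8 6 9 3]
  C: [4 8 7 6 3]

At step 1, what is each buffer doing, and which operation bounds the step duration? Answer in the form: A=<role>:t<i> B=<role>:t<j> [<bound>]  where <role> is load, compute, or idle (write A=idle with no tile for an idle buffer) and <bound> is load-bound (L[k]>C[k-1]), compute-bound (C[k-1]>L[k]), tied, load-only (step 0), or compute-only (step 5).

k=0 load=t0/5c comp=- wait=5 total=5
k=1 load=t1/8c comp=t0/4c wait=8 total=13
k=2 load=t2/6c comp=t1/8c wait=8 total=21
k=3 load=t3/9c comp=t2/7c wait=9 total=30
k=4 load=t4/3c comp=t3/6c wait=6 total=36
k=5 load=- comp=t4/3c wait=3 total=39

step 1: A=compute:t0 B=load:t1 [load-bound]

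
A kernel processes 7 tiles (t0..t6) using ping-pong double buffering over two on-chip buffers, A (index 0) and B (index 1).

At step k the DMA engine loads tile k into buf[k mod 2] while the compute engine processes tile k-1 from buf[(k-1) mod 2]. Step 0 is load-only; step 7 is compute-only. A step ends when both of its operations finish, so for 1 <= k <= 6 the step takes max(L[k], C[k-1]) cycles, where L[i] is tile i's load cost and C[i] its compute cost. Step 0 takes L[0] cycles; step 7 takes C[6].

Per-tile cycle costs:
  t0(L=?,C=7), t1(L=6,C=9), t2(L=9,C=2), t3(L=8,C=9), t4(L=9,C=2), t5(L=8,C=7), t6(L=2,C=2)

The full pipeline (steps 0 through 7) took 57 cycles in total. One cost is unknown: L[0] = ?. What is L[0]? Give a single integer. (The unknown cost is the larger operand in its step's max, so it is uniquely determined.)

L[0] = 7

step 0 | dur = L[0]=? = L[0]  (unknown; binding)
step 1 | dur = max(L[1]=6, C[0]=7) = 7
step 2 | dur = max(L[2]=9, C[1]=9) = 9
step 3 | dur = max(L[3]=8, C[2]=2) = 8
step 4 | dur = max(L[4]=9, C[3]=9) = 9
step 5 | dur = max(L[5]=8, C[4]=2) = 8
step 6 | dur = max(L[6]=2, C[5]=7) = 7
step 7 | dur = C[6]=2 = 2
sum of known step durations = 50
dur[0] = total - known = 57 - 50 = 7
L[0] is the binding max in step 0, so L[0] = dur[0] = 7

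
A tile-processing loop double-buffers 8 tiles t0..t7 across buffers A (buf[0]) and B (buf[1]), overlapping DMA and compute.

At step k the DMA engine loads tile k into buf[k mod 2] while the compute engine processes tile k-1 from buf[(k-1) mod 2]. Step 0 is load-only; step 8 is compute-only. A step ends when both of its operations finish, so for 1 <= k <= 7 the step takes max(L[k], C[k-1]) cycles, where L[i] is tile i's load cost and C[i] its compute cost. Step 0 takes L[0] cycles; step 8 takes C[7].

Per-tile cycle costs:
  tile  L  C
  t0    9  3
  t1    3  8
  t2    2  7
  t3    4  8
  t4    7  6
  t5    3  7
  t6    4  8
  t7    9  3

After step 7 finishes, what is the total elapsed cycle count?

end_cycle[7] = 57

step 0: L[0]=9 → dur=9, Σ=9 | A=load:t0 B=idle [load-only]
step 1: L[1]=3 C[0]=3 → dur=3, Σ=12 | A=compute:t0 B=load:t1 [tied]
step 2: L[2]=2 C[1]=8 → dur=8, Σ=20 | A=load:t2 B=compute:t1 [compute-bound]
step 3: L[3]=4 C[2]=7 → dur=7, Σ=27 | A=compute:t2 B=load:t3 [compute-bound]
step 4: L[4]=7 C[3]=8 → dur=8, Σ=35 | A=load:t4 B=compute:t3 [compute-bound]
step 5: L[5]=3 C[4]=6 → dur=6, Σ=41 | A=compute:t4 B=load:t5 [compute-bound]
step 6: L[6]=4 C[5]=7 → dur=7, Σ=48 | A=load:t6 B=compute:t5 [compute-bound]
step 7: L[7]=9 C[6]=8 → dur=9, Σ=57 | A=compute:t6 B=load:t7 [load-bound]
step 8: C[7]=3 → dur=3, Σ=60 | A=idle B=compute:t7 [compute-only]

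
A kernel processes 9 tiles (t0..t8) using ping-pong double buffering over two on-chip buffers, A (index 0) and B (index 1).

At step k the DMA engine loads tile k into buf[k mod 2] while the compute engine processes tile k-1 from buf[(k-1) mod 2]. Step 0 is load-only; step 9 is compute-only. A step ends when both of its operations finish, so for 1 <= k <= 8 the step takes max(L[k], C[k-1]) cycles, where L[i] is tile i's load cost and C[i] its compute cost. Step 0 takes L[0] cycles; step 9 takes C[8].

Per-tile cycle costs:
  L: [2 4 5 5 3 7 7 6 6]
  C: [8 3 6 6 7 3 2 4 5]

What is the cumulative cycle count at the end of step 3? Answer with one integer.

step 0: L[0]=2 → dur=2, Σ=2 | A=load:t0 B=idle [load-only]
step 1: L[1]=4 C[0]=8 → dur=8, Σ=10 | A=compute:t0 B=load:t1 [compute-bound]
step 2: L[2]=5 C[1]=3 → dur=5, Σ=15 | A=load:t2 B=compute:t1 [load-bound]
step 3: L[3]=5 C[2]=6 → dur=6, Σ=21 | A=compute:t2 B=load:t3 [compute-bound]
step 4: L[4]=3 C[3]=6 → dur=6, Σ=27 | A=load:t4 B=compute:t3 [compute-bound]
step 5: L[5]=7 C[4]=7 → dur=7, Σ=34 | A=compute:t4 B=load:t5 [tied]
step 6: L[6]=7 C[5]=3 → dur=7, Σ=41 | A=load:t6 B=compute:t5 [load-bound]
step 7: L[7]=6 C[6]=2 → dur=6, Σ=47 | A=compute:t6 B=load:t7 [load-bound]
step 8: L[8]=6 C[7]=4 → dur=6, Σ=53 | A=load:t8 B=compute:t7 [load-bound]
step 9: C[8]=5 → dur=5, Σ=58 | A=compute:t8 B=idle [compute-only]

end_cycle[3] = 21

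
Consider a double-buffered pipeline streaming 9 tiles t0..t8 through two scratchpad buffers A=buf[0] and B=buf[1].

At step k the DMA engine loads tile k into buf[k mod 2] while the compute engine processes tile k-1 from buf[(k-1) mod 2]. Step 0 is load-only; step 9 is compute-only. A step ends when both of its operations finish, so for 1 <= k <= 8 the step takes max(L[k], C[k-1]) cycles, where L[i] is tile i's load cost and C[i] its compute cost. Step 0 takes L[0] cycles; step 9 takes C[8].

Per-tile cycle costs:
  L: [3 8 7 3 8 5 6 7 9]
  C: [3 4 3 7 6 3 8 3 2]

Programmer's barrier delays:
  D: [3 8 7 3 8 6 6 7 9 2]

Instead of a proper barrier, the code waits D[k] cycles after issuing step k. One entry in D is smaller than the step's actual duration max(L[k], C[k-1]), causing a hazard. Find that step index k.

k=0 barrier L[0]=3→3c, D[0]=3 ok
k=1 barrier max(L[1]=8,C[0]=3)→8c, D[1]=8 ok
k=2 barrier max(L[2]=7,C[1]=4)→7c, D[2]=7 ok
k=3 barrier max(L[3]=3,C[2]=3)→3c, D[3]=3 ok
k=4 barrier max(L[4]=8,C[3]=7)→8c, D[4]=8 ok
k=5 barrier max(L[5]=5,C[4]=6)→6c, D[5]=6 ok
k=6 barrier max(L[6]=6,C[5]=3)→6c, D[6]=6 ok
k=7 barrier max(L[7]=7,C[6]=8)→8c, D[7]=7 SHORT
k=8 barrier max(L[8]=9,C[7]=3)→9c, D[8]=9 ok
k=9 barrier C[8]=2→2c, D[9]=2 ok

hazard at step 7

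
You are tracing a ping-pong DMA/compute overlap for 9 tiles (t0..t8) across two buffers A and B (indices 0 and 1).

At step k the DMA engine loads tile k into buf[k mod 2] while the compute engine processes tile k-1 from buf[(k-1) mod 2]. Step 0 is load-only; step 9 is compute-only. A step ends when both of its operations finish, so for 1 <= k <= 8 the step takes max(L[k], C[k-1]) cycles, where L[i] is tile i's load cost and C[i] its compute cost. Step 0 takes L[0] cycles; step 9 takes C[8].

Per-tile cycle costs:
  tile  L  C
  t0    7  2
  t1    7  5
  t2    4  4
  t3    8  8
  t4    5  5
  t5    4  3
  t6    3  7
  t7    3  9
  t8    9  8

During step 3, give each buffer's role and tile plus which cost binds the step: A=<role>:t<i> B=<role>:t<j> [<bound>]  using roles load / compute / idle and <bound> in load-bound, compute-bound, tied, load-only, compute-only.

step 3: A=compute:t2 B=load:t3 [load-bound]

  0. 7=7c; end=7; A:t0 B:-
  1. max(7,2)=7c; end=14; A:t0 B:t1
  2. max(4,5)=5c; end=19; A:t2 B:t1
  3. max(8,4)=8c; end=27; A:t2 B:t3
  4. max(5,8)=8c; end=35; A:t4 B:t3
  5. max(4,5)=5c; end=40; A:t4 B:t5
  6. max(3,3)=3c; end=43; A:t6 B:t5
  7. max(3,7)=7c; end=50; A:t6 B:t7
  8. max(9,9)=9c; end=59; A:t8 B:t7
  9. 8=8c; end=67; A:t8 B:t7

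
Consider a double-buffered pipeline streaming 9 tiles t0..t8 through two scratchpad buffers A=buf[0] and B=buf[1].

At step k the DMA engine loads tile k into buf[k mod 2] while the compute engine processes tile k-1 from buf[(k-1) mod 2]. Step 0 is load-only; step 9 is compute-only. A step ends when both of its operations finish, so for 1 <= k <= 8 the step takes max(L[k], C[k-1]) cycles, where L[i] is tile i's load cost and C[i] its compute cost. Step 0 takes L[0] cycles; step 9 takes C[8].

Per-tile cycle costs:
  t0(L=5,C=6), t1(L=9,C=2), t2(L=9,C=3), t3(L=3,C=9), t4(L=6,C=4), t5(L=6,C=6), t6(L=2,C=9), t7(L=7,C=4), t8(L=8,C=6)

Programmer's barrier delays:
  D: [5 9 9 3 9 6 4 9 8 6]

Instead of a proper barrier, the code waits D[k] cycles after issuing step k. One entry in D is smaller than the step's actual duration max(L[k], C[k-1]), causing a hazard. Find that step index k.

hazard at step 6

[0] required=L[0]=5=5 vs D=5 ok
[1] required=max(L[1]=9,C[0]=6)=9 vs D=9 ok
[2] required=max(L[2]=9,C[1]=2)=9 vs D=9 ok
[3] required=max(L[3]=3,C[2]=3)=3 vs D=3 ok
[4] required=max(L[4]=6,C[3]=9)=9 vs D=9 ok
[5] required=max(L[5]=6,C[4]=4)=6 vs D=6 ok
[6] required=max(L[6]=2,C[5]=6)=6 vs D=4 SHORT
[7] required=max(L[7]=7,C[6]=9)=9 vs D=9 ok
[8] required=max(L[8]=8,C[7]=4)=8 vs D=8 ok
[9] required=C[8]=6=6 vs D=6 ok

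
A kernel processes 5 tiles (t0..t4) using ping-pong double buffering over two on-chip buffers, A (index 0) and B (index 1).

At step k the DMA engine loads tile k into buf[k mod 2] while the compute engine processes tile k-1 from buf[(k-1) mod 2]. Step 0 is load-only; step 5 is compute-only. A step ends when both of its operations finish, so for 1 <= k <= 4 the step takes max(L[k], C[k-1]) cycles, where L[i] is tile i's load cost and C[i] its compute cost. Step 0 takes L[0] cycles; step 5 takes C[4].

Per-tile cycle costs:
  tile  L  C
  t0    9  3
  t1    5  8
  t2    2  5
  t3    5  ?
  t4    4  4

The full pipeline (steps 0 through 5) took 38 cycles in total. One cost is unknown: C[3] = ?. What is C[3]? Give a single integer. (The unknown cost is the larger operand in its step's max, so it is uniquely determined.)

step 0 → dur = L[0]=9 = 9
step 1 → dur = max(L[1]=5, C[0]=3) = 5
step 2 → dur = max(L[2]=2, C[1]=8) = 8
step 3 → dur = max(L[3]=5, C[2]=5) = 5
step 4 → dur = max(L[4]=4, C[3]=?) = C[3]  (unknown; binding)
step 5 → dur = C[4]=4 = 4
sum of known step durations = 31
dur[4] = total - known = 38 - 31 = 7
C[3] is the binding max in step 4, so C[3] = dur[4] = 7

C[3] = 7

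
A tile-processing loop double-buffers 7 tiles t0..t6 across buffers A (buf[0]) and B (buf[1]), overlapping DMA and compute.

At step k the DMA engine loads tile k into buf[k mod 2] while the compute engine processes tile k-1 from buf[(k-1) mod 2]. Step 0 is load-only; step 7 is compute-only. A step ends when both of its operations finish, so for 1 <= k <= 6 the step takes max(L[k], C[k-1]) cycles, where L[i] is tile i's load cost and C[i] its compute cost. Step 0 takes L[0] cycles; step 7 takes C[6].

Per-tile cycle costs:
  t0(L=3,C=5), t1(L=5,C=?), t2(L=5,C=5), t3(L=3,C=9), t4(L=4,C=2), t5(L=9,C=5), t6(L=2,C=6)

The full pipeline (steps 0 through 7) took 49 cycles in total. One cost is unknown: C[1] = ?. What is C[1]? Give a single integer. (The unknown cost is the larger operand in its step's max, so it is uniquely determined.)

C[1] = 7

step 0 = dur = L[0]=3 = 3
step 1 = dur = max(L[1]=5, C[0]=5) = 5
step 2 = dur = max(L[2]=5, C[1]=?) = C[1]  (unknown; binding)
step 3 = dur = max(L[3]=3, C[2]=5) = 5
step 4 = dur = max(L[4]=4, C[3]=9) = 9
step 5 = dur = max(L[5]=9, C[4]=2) = 9
step 6 = dur = max(L[6]=2, C[5]=5) = 5
step 7 = dur = C[6]=6 = 6
sum of known step durations = 42
dur[2] = total - known = 49 - 42 = 7
C[1] is the binding max in step 2, so C[1] = dur[2] = 7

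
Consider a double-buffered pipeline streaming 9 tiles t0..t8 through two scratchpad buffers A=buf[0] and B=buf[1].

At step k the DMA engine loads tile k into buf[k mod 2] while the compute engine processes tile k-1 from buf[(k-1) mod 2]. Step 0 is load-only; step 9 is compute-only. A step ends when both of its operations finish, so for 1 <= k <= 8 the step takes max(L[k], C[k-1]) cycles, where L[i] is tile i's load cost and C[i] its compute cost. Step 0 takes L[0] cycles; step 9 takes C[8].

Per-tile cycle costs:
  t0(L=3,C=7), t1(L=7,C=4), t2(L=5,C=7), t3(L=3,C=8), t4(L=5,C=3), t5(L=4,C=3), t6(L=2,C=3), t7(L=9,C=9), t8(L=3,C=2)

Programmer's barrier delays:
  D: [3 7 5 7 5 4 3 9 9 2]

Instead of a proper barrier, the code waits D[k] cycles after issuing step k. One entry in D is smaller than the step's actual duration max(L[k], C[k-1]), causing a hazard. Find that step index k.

hazard at step 4

[0] required=L[0]=3=3 vs D=3 ok
[1] required=max(L[1]=7,C[0]=7)=7 vs D=7 ok
[2] required=max(L[2]=5,C[1]=4)=5 vs D=5 ok
[3] required=max(L[3]=3,C[2]=7)=7 vs D=7 ok
[4] required=max(L[4]=5,C[3]=8)=8 vs D=5 SHORT
[5] required=max(L[5]=4,C[4]=3)=4 vs D=4 ok
[6] required=max(L[6]=2,C[5]=3)=3 vs D=3 ok
[7] required=max(L[7]=9,C[6]=3)=9 vs D=9 ok
[8] required=max(L[8]=3,C[7]=9)=9 vs D=9 ok
[9] required=C[8]=2=2 vs D=2 ok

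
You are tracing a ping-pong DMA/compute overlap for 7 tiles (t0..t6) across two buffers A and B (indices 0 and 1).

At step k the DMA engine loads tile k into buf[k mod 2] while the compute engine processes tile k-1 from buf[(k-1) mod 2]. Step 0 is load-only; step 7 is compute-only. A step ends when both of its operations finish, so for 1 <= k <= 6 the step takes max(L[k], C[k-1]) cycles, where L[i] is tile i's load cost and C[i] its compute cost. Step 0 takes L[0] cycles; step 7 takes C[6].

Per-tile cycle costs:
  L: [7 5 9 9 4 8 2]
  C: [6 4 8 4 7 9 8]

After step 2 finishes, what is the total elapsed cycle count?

k=0 load=t0/7c comp=- wait=7 total=7
k=1 load=t1/5c comp=t0/6c wait=6 total=13
k=2 load=t2/9c comp=t1/4c wait=9 total=22
k=3 load=t3/9c comp=t2/8c wait=9 total=31
k=4 load=t4/4c comp=t3/4c wait=4 total=35
k=5 load=t5/8c comp=t4/7c wait=8 total=43
k=6 load=t6/2c comp=t5/9c wait=9 total=52
k=7 load=- comp=t6/8c wait=8 total=60

end_cycle[2] = 22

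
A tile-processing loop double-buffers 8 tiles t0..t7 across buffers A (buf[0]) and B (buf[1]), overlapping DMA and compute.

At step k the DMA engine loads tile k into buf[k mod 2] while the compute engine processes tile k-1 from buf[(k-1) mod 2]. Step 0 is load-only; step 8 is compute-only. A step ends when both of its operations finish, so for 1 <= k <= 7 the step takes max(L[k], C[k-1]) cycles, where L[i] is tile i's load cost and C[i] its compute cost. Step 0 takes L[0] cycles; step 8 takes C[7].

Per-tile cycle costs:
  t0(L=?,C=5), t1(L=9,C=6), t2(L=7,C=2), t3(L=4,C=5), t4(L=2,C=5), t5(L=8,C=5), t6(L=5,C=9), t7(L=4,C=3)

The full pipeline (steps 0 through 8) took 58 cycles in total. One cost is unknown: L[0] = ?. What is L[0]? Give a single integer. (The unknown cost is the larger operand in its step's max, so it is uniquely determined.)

L[0] = 8

step 0 | dur = L[0]=? = L[0]  (unknown; binding)
step 1 | dur = max(L[1]=9, C[0]=5) = 9
step 2 | dur = max(L[2]=7, C[1]=6) = 7
step 3 | dur = max(L[3]=4, C[2]=2) = 4
step 4 | dur = max(L[4]=2, C[3]=5) = 5
step 5 | dur = max(L[5]=8, C[4]=5) = 8
step 6 | dur = max(L[6]=5, C[5]=5) = 5
step 7 | dur = max(L[7]=4, C[6]=9) = 9
step 8 | dur = C[7]=3 = 3
sum of known step durations = 50
dur[0] = total - known = 58 - 50 = 8
L[0] is the binding max in step 0, so L[0] = dur[0] = 8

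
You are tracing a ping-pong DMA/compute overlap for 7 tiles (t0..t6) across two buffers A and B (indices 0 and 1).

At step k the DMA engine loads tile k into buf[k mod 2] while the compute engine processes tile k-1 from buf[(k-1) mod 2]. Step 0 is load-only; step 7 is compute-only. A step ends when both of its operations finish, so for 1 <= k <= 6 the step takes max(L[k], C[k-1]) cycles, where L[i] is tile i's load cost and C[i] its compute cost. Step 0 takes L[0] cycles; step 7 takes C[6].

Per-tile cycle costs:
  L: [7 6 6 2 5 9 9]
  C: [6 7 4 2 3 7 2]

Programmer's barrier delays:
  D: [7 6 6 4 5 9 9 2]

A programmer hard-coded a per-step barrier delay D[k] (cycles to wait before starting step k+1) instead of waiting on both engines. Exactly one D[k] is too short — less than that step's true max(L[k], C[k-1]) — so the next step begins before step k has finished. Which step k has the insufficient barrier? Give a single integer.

hazard at step 2

[0] required=L[0]=7=7 vs D=7 ok
[1] required=max(L[1]=6,C[0]=6)=6 vs D=6 ok
[2] required=max(L[2]=6,C[1]=7)=7 vs D=6 SHORT
[3] required=max(L[3]=2,C[2]=4)=4 vs D=4 ok
[4] required=max(L[4]=5,C[3]=2)=5 vs D=5 ok
[5] required=max(L[5]=9,C[4]=3)=9 vs D=9 ok
[6] required=max(L[6]=9,C[5]=7)=9 vs D=9 ok
[7] required=C[6]=2=2 vs D=2 ok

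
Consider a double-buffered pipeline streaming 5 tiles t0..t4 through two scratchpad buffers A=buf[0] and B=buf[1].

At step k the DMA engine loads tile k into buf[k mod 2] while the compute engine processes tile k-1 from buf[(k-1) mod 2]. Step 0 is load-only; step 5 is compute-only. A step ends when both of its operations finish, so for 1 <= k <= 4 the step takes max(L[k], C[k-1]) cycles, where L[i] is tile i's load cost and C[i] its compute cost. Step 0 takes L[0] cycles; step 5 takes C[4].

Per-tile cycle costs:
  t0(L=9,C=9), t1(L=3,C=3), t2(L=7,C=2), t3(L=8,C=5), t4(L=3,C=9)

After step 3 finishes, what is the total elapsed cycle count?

k=0 load=t0/9c comp=- wait=9 total=9
k=1 load=t1/3c comp=t0/9c wait=9 total=18
k=2 load=t2/7c comp=t1/3c wait=7 total=25
k=3 load=t3/8c comp=t2/2c wait=8 total=33
k=4 load=t4/3c comp=t3/5c wait=5 total=38
k=5 load=- comp=t4/9c wait=9 total=47

end_cycle[3] = 33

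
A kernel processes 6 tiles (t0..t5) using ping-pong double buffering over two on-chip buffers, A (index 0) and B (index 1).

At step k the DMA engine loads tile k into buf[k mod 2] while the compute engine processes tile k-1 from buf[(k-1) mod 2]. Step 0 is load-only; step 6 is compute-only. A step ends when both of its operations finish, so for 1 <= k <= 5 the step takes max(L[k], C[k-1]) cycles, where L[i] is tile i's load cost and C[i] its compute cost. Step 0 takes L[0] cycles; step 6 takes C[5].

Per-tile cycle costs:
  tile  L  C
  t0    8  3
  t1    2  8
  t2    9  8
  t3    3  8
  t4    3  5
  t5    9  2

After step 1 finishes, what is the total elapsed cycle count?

end_cycle[1] = 11

k=0 load=t0/8c comp=- wait=8 total=8
k=1 load=t1/2c comp=t0/3c wait=3 total=11
k=2 load=t2/9c comp=t1/8c wait=9 total=20
k=3 load=t3/3c comp=t2/8c wait=8 total=28
k=4 load=t4/3c comp=t3/8c wait=8 total=36
k=5 load=t5/9c comp=t4/5c wait=9 total=45
k=6 load=- comp=t5/2c wait=2 total=47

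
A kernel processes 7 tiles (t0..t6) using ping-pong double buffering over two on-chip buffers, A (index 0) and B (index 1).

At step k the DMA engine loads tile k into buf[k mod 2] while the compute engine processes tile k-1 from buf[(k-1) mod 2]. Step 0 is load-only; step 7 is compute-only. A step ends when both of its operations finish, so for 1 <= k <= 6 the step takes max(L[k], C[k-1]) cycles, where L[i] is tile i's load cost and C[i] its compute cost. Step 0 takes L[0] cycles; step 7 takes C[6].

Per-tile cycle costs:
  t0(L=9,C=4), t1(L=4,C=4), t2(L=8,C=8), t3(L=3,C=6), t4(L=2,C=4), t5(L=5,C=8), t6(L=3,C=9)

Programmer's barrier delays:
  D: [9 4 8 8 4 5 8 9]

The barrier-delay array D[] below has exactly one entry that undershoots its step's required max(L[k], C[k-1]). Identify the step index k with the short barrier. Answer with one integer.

hazard at step 4

k=0 barrier L[0]=9→9c, D[0]=9 ok
k=1 barrier max(L[1]=4,C[0]=4)→4c, D[1]=4 ok
k=2 barrier max(L[2]=8,C[1]=4)→8c, D[2]=8 ok
k=3 barrier max(L[3]=3,C[2]=8)→8c, D[3]=8 ok
k=4 barrier max(L[4]=2,C[3]=6)→6c, D[4]=4 SHORT
k=5 barrier max(L[5]=5,C[4]=4)→5c, D[5]=5 ok
k=6 barrier max(L[6]=3,C[5]=8)→8c, D[6]=8 ok
k=7 barrier C[6]=9→9c, D[7]=9 ok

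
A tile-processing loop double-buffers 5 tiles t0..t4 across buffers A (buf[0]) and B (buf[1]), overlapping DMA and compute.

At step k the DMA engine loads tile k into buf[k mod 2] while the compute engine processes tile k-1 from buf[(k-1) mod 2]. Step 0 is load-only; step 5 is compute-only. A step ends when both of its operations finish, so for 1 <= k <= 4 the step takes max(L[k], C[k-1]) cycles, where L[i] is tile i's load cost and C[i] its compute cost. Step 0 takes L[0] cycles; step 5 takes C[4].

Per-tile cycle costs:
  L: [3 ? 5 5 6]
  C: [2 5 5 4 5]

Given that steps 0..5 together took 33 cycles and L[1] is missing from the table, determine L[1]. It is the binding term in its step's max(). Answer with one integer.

step 0: dur = L[0]=3 = 3
step 1: dur = max(L[1]=?, C[0]=2) = L[1]  (unknown; binding)
step 2: dur = max(L[2]=5, C[1]=5) = 5
step 3: dur = max(L[3]=5, C[2]=5) = 5
step 4: dur = max(L[4]=6, C[3]=4) = 6
step 5: dur = C[4]=5 = 5
sum of known step durations = 24
dur[1] = total - known = 33 - 24 = 9
L[1] is the binding max in step 1, so L[1] = dur[1] = 9

L[1] = 9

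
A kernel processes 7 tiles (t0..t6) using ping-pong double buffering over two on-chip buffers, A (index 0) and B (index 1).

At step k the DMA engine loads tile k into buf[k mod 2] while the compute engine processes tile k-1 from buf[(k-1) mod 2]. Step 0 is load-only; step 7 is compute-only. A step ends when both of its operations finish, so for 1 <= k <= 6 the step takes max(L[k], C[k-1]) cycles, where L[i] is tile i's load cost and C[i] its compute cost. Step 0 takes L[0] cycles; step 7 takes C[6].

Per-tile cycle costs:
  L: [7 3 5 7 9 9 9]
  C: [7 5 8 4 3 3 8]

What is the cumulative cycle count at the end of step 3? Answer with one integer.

step 0: L[0]=7 → dur=7, Σ=7 | A=load:t0 B=idle [load-only]
step 1: L[1]=3 C[0]=7 → dur=7, Σ=14 | A=compute:t0 B=load:t1 [compute-bound]
step 2: L[2]=5 C[1]=5 → dur=5, Σ=19 | A=load:t2 B=compute:t1 [tied]
step 3: L[3]=7 C[2]=8 → dur=8, Σ=27 | A=compute:t2 B=load:t3 [compute-bound]
step 4: L[4]=9 C[3]=4 → dur=9, Σ=36 | A=load:t4 B=compute:t3 [load-bound]
step 5: L[5]=9 C[4]=3 → dur=9, Σ=45 | A=compute:t4 B=load:t5 [load-bound]
step 6: L[6]=9 C[5]=3 → dur=9, Σ=54 | A=load:t6 B=compute:t5 [load-bound]
step 7: C[6]=8 → dur=8, Σ=62 | A=compute:t6 B=idle [compute-only]

end_cycle[3] = 27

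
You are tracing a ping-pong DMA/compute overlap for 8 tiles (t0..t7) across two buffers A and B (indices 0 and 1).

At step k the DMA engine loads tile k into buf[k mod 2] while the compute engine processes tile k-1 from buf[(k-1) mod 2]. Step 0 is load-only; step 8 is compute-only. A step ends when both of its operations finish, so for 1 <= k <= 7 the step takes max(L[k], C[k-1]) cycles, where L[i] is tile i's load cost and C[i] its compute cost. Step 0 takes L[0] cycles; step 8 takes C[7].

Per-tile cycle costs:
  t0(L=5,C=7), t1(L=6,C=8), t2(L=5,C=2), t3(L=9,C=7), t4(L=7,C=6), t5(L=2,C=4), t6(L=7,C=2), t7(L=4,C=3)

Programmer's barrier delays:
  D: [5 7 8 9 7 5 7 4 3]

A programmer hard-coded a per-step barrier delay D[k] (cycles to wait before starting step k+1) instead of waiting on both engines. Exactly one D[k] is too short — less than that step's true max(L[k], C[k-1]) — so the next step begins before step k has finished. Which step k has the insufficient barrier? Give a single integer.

hazard at step 5

k=0 barrier L[0]=5→5c, D[0]=5 ok
k=1 barrier max(L[1]=6,C[0]=7)→7c, D[1]=7 ok
k=2 barrier max(L[2]=5,C[1]=8)→8c, D[2]=8 ok
k=3 barrier max(L[3]=9,C[2]=2)→9c, D[3]=9 ok
k=4 barrier max(L[4]=7,C[3]=7)→7c, D[4]=7 ok
k=5 barrier max(L[5]=2,C[4]=6)→6c, D[5]=5 SHORT
k=6 barrier max(L[6]=7,C[5]=4)→7c, D[6]=7 ok
k=7 barrier max(L[7]=4,C[6]=2)→4c, D[7]=4 ok
k=8 barrier C[7]=3→3c, D[8]=3 ok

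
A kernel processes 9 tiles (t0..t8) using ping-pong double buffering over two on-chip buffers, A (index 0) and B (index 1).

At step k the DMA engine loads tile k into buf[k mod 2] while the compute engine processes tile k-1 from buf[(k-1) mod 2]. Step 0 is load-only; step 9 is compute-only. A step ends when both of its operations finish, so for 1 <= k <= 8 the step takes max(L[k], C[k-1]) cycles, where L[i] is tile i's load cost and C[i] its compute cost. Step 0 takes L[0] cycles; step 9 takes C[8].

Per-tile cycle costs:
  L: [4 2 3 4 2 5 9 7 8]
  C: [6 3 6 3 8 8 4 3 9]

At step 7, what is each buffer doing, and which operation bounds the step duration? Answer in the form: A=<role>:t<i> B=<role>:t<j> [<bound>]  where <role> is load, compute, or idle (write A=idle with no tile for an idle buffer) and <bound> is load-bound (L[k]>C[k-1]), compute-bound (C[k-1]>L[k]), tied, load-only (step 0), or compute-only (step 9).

k=0 load=t0/4c comp=- wait=4 total=4
k=1 load=t1/2c comp=t0/6c wait=6 total=10
k=2 load=t2/3c comp=t1/3c wait=3 total=13
k=3 load=t3/4c comp=t2/6c wait=6 total=19
k=4 load=t4/2c comp=t3/3c wait=3 total=22
k=5 load=t5/5c comp=t4/8c wait=8 total=30
k=6 load=t6/9c comp=t5/8c wait=9 total=39
k=7 load=t7/7c comp=t6/4c wait=7 total=46
k=8 load=t8/8c comp=t7/3c wait=8 total=54
k=9 load=- comp=t8/9c wait=9 total=63

step 7: A=compute:t6 B=load:t7 [load-bound]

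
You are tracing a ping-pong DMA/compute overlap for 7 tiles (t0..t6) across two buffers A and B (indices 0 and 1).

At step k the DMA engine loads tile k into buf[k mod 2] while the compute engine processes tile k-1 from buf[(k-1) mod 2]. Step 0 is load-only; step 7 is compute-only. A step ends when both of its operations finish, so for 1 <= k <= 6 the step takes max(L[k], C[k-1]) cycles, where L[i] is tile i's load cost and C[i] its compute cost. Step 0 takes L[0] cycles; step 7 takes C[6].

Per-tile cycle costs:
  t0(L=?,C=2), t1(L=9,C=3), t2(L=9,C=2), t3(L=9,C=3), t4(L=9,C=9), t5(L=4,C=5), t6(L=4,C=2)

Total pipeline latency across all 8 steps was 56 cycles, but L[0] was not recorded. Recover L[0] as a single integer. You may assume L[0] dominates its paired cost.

step 0 | dur = L[0]=? = L[0]  (unknown; binding)
step 1 | dur = max(L[1]=9, C[0]=2) = 9
step 2 | dur = max(L[2]=9, C[1]=3) = 9
step 3 | dur = max(L[3]=9, C[2]=2) = 9
step 4 | dur = max(L[4]=9, C[3]=3) = 9
step 5 | dur = max(L[5]=4, C[4]=9) = 9
step 6 | dur = max(L[6]=4, C[5]=5) = 5
step 7 | dur = C[6]=2 = 2
sum of known step durations = 52
dur[0] = total - known = 56 - 52 = 4
L[0] is the binding max in step 0, so L[0] = dur[0] = 4

L[0] = 4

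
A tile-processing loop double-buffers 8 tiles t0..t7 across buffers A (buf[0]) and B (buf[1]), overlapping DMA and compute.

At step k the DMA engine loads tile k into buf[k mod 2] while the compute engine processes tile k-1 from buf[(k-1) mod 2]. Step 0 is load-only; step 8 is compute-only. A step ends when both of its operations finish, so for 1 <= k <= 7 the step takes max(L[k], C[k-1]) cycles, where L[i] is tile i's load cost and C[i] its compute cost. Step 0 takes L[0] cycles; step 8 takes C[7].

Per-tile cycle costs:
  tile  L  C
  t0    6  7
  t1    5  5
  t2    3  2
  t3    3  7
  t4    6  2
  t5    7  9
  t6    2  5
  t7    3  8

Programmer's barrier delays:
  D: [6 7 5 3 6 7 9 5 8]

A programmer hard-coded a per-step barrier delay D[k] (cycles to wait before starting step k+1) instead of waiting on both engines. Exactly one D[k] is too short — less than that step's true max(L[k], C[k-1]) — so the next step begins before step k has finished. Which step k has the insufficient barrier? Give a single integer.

hazard at step 4

step 0: need L[0]=6 = 6; D[0]=6 ok
step 1: need max(L[1]=5,C[0]=7) = 7; D[1]=7 ok
step 2: need max(L[2]=3,C[1]=5) = 5; D[2]=5 ok
step 3: need max(L[3]=3,C[2]=2) = 3; D[3]=3 ok
step 4: need max(L[4]=6,C[3]=7) = 7; D[4]=6 SHORT
step 5: need max(L[5]=7,C[4]=2) = 7; D[5]=7 ok
step 6: need max(L[6]=2,C[5]=9) = 9; D[6]=9 ok
step 7: need max(L[7]=3,C[6]=5) = 5; D[7]=5 ok
step 8: need C[7]=8 = 8; D[8]=8 ok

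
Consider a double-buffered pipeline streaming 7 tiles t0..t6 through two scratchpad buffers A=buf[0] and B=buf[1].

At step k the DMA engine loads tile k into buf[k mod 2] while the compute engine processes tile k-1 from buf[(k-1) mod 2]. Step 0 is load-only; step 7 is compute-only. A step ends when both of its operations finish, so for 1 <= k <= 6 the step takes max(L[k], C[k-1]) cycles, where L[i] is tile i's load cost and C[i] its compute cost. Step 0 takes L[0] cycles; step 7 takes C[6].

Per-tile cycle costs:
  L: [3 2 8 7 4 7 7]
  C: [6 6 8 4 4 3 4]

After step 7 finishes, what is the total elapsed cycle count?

end_cycle[7] = 47

  0. 3=3c; end=3; A:t0 B:-
  1. max(2,6)=6c; end=9; A:t0 B:t1
  2. max(8,6)=8c; end=17; A:t2 B:t1
  3. max(7,8)=8c; end=25; A:t2 B:t3
  4. max(4,4)=4c; end=29; A:t4 B:t3
  5. max(7,4)=7c; end=36; A:t4 B:t5
  6. max(7,3)=7c; end=43; A:t6 B:t5
  7. 4=4c; end=47; A:t6 B:t5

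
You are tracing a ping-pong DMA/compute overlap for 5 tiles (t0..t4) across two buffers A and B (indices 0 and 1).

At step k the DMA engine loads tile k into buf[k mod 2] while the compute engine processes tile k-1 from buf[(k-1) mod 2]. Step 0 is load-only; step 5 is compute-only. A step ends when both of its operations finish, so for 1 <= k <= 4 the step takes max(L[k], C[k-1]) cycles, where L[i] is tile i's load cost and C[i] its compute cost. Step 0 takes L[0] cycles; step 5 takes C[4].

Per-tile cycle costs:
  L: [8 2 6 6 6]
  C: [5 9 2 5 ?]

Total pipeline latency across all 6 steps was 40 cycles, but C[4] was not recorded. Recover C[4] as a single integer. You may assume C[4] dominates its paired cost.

step 0 = dur = L[0]=8 = 8
step 1 = dur = max(L[1]=2, C[0]=5) = 5
step 2 = dur = max(L[2]=6, C[1]=9) = 9
step 3 = dur = max(L[3]=6, C[2]=2) = 6
step 4 = dur = max(L[4]=6, C[3]=5) = 6
step 5 = dur = C[4]=? = C[4]  (unknown; binding)
sum of known step durations = 34
dur[5] = total - known = 40 - 34 = 6
C[4] is the binding max in step 5, so C[4] = dur[5] = 6

C[4] = 6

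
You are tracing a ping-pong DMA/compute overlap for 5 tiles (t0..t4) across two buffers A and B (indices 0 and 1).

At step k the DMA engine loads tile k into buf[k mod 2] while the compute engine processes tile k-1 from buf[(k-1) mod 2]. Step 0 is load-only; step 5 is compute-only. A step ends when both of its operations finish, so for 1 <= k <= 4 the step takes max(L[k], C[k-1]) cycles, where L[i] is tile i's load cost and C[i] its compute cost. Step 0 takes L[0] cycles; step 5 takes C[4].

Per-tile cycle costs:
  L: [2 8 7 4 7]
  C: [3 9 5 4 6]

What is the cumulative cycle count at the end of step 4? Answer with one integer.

end_cycle[4] = 31

step 0: L[0]=2 → dur=2, Σ=2 | A=load:t0 B=idle [load-only]
step 1: L[1]=8 C[0]=3 → dur=8, Σ=10 | A=compute:t0 B=load:t1 [load-bound]
step 2: L[2]=7 C[1]=9 → dur=9, Σ=19 | A=load:t2 B=compute:t1 [compute-bound]
step 3: L[3]=4 C[2]=5 → dur=5, Σ=24 | A=compute:t2 B=load:t3 [compute-bound]
step 4: L[4]=7 C[3]=4 → dur=7, Σ=31 | A=load:t4 B=compute:t3 [load-bound]
step 5: C[4]=6 → dur=6, Σ=37 | A=compute:t4 B=idle [compute-only]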